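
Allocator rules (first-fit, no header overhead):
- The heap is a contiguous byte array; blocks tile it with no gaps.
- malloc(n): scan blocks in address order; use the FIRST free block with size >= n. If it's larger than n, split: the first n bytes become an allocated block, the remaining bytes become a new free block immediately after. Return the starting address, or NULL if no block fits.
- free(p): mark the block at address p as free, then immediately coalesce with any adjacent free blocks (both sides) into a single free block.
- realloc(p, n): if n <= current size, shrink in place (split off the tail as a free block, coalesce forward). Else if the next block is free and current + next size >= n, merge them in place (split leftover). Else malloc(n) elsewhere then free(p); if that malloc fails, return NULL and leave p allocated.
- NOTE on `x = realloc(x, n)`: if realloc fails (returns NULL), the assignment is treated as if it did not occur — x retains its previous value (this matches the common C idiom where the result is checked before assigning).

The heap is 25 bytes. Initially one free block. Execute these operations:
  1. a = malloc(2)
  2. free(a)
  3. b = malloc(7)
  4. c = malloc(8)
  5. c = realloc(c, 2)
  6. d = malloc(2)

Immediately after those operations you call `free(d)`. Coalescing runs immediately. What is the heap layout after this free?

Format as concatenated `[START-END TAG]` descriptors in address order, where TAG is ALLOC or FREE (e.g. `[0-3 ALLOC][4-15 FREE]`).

Op 1: a = malloc(2) -> a = 0; heap: [0-1 ALLOC][2-24 FREE]
Op 2: free(a) -> (freed a); heap: [0-24 FREE]
Op 3: b = malloc(7) -> b = 0; heap: [0-6 ALLOC][7-24 FREE]
Op 4: c = malloc(8) -> c = 7; heap: [0-6 ALLOC][7-14 ALLOC][15-24 FREE]
Op 5: c = realloc(c, 2) -> c = 7; heap: [0-6 ALLOC][7-8 ALLOC][9-24 FREE]
Op 6: d = malloc(2) -> d = 9; heap: [0-6 ALLOC][7-8 ALLOC][9-10 ALLOC][11-24 FREE]
free(d): d = 9 -> block [9-10 ALLOC]; mark free, coalesce with adjacent free neighbors -> [0-6 ALLOC][7-8 ALLOC][9-24 FREE]

Answer: [0-6 ALLOC][7-8 ALLOC][9-24 FREE]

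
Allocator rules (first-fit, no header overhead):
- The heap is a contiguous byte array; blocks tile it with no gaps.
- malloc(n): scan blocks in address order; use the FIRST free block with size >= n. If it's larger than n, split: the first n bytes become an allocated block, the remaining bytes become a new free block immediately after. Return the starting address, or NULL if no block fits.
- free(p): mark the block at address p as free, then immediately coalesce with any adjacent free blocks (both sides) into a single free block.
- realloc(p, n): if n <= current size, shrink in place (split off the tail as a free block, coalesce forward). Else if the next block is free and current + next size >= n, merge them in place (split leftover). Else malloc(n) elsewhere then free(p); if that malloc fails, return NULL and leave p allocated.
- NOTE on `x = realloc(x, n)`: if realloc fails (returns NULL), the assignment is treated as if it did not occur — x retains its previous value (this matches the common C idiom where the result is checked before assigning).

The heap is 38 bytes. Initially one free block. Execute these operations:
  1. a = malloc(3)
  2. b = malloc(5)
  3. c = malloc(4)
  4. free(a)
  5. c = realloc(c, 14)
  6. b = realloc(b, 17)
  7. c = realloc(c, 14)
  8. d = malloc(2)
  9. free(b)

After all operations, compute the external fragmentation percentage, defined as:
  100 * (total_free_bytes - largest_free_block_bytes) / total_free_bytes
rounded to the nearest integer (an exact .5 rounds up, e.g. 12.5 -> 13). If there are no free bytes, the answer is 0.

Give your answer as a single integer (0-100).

Answer: 27

Derivation:
Op 1: a = malloc(3) -> a = 0; heap: [0-2 ALLOC][3-37 FREE]
Op 2: b = malloc(5) -> b = 3; heap: [0-2 ALLOC][3-7 ALLOC][8-37 FREE]
Op 3: c = malloc(4) -> c = 8; heap: [0-2 ALLOC][3-7 ALLOC][8-11 ALLOC][12-37 FREE]
Op 4: free(a) -> (freed a); heap: [0-2 FREE][3-7 ALLOC][8-11 ALLOC][12-37 FREE]
Op 5: c = realloc(c, 14) -> c = 8; heap: [0-2 FREE][3-7 ALLOC][8-21 ALLOC][22-37 FREE]
Op 6: b = realloc(b, 17) -> NULL (b unchanged); heap: [0-2 FREE][3-7 ALLOC][8-21 ALLOC][22-37 FREE]
Op 7: c = realloc(c, 14) -> c = 8; heap: [0-2 FREE][3-7 ALLOC][8-21 ALLOC][22-37 FREE]
Op 8: d = malloc(2) -> d = 0; heap: [0-1 ALLOC][2-2 FREE][3-7 ALLOC][8-21 ALLOC][22-37 FREE]
Op 9: free(b) -> (freed b); heap: [0-1 ALLOC][2-7 FREE][8-21 ALLOC][22-37 FREE]
Free blocks: [6 16] total_free=22 largest=16 -> 100*(22-16)/22 = 600/22 ≈ 27.273 -> rounds to 27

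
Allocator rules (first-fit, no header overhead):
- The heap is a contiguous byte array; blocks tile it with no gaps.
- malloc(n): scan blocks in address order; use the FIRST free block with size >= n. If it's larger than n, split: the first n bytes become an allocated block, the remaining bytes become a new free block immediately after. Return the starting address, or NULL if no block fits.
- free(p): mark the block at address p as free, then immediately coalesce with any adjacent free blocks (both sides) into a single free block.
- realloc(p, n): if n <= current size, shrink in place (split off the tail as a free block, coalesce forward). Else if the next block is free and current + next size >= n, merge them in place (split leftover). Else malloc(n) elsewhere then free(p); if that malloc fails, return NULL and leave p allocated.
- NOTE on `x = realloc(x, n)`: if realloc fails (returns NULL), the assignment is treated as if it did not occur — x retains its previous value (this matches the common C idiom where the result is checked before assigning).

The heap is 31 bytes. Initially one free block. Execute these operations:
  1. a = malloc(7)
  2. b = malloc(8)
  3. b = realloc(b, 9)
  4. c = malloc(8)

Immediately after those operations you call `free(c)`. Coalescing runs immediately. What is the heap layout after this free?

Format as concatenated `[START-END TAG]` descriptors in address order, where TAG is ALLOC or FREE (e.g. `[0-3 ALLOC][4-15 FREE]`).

Answer: [0-6 ALLOC][7-15 ALLOC][16-30 FREE]

Derivation:
Op 1: a = malloc(7) -> a = 0; heap: [0-6 ALLOC][7-30 FREE]
Op 2: b = malloc(8) -> b = 7; heap: [0-6 ALLOC][7-14 ALLOC][15-30 FREE]
Op 3: b = realloc(b, 9) -> b = 7; heap: [0-6 ALLOC][7-15 ALLOC][16-30 FREE]
Op 4: c = malloc(8) -> c = 16; heap: [0-6 ALLOC][7-15 ALLOC][16-23 ALLOC][24-30 FREE]
free(c): c = 16 -> block [16-23 ALLOC]; mark free, coalesce with adjacent free neighbors -> [0-6 ALLOC][7-15 ALLOC][16-30 FREE]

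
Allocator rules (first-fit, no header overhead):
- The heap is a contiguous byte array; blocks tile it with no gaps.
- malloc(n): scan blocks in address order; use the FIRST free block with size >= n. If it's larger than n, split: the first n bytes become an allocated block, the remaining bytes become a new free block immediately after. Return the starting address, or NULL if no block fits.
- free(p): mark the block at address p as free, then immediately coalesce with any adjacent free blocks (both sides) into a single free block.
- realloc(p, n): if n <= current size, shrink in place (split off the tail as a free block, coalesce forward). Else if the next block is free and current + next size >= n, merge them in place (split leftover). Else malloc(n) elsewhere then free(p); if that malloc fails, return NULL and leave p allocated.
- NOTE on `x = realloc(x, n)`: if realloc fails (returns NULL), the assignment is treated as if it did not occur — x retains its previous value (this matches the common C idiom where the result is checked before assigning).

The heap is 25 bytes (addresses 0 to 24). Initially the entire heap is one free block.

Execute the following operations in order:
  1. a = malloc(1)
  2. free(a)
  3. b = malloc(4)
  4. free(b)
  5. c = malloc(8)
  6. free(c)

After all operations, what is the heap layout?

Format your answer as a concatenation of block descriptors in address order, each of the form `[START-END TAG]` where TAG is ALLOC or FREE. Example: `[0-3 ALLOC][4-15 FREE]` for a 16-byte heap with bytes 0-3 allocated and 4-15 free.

Op 1: a = malloc(1) -> a = 0; heap: [0-0 ALLOC][1-24 FREE]
Op 2: free(a) -> (freed a); heap: [0-24 FREE]
Op 3: b = malloc(4) -> b = 0; heap: [0-3 ALLOC][4-24 FREE]
Op 4: free(b) -> (freed b); heap: [0-24 FREE]
Op 5: c = malloc(8) -> c = 0; heap: [0-7 ALLOC][8-24 FREE]
Op 6: free(c) -> (freed c); heap: [0-24 FREE]

Answer: [0-24 FREE]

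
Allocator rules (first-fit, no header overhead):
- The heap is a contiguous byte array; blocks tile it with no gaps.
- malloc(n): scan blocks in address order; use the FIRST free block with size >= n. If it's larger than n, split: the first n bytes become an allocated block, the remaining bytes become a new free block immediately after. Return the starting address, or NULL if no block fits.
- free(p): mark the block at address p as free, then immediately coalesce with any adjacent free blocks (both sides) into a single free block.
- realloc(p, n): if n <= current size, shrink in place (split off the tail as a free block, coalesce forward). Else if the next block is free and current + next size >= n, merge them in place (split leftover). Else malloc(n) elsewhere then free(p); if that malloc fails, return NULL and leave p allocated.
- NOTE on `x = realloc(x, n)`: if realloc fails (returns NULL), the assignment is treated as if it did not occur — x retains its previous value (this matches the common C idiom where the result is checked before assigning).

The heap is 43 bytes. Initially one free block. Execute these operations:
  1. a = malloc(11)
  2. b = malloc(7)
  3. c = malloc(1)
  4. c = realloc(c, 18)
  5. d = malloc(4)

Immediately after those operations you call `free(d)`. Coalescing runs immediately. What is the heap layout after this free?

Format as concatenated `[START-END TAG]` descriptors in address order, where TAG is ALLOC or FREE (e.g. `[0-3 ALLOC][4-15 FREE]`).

Answer: [0-10 ALLOC][11-17 ALLOC][18-35 ALLOC][36-42 FREE]

Derivation:
Op 1: a = malloc(11) -> a = 0; heap: [0-10 ALLOC][11-42 FREE]
Op 2: b = malloc(7) -> b = 11; heap: [0-10 ALLOC][11-17 ALLOC][18-42 FREE]
Op 3: c = malloc(1) -> c = 18; heap: [0-10 ALLOC][11-17 ALLOC][18-18 ALLOC][19-42 FREE]
Op 4: c = realloc(c, 18) -> c = 18; heap: [0-10 ALLOC][11-17 ALLOC][18-35 ALLOC][36-42 FREE]
Op 5: d = malloc(4) -> d = 36; heap: [0-10 ALLOC][11-17 ALLOC][18-35 ALLOC][36-39 ALLOC][40-42 FREE]
free(d): d = 36 -> block [36-39 ALLOC]; mark free, coalesce with adjacent free neighbors -> [0-10 ALLOC][11-17 ALLOC][18-35 ALLOC][36-42 FREE]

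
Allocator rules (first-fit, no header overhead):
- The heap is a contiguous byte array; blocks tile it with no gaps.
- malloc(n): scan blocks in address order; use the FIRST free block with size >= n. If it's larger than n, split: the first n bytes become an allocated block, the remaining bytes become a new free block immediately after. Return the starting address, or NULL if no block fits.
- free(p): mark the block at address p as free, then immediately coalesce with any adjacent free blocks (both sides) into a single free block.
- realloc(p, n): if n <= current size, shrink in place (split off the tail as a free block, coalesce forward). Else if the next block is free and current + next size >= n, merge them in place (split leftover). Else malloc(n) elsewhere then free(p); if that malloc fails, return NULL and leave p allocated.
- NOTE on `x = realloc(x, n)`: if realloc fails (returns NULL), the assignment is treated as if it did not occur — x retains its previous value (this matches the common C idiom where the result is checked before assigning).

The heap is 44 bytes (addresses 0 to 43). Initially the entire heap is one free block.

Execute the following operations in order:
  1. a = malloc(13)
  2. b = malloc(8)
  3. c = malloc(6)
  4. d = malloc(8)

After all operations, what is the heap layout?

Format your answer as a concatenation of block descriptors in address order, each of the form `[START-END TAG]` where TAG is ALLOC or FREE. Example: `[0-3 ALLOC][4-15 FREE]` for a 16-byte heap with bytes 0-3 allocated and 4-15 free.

Answer: [0-12 ALLOC][13-20 ALLOC][21-26 ALLOC][27-34 ALLOC][35-43 FREE]

Derivation:
Op 1: a = malloc(13) -> a = 0; heap: [0-12 ALLOC][13-43 FREE]
Op 2: b = malloc(8) -> b = 13; heap: [0-12 ALLOC][13-20 ALLOC][21-43 FREE]
Op 3: c = malloc(6) -> c = 21; heap: [0-12 ALLOC][13-20 ALLOC][21-26 ALLOC][27-43 FREE]
Op 4: d = malloc(8) -> d = 27; heap: [0-12 ALLOC][13-20 ALLOC][21-26 ALLOC][27-34 ALLOC][35-43 FREE]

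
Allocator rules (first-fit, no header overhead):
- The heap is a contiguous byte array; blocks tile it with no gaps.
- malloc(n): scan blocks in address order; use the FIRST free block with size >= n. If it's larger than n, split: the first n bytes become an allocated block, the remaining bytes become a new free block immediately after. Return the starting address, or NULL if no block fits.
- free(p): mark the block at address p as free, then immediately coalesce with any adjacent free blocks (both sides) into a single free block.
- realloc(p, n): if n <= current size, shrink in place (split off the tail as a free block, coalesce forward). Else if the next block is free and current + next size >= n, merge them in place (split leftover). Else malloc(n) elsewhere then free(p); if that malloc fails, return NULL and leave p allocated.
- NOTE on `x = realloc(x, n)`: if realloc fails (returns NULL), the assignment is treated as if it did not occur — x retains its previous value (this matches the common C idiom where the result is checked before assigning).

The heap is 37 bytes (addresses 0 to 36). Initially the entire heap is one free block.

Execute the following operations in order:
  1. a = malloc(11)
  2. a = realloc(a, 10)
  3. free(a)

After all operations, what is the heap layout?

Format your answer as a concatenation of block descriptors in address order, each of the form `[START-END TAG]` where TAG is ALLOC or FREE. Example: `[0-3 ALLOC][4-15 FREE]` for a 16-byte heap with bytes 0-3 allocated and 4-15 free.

Answer: [0-36 FREE]

Derivation:
Op 1: a = malloc(11) -> a = 0; heap: [0-10 ALLOC][11-36 FREE]
Op 2: a = realloc(a, 10) -> a = 0; heap: [0-9 ALLOC][10-36 FREE]
Op 3: free(a) -> (freed a); heap: [0-36 FREE]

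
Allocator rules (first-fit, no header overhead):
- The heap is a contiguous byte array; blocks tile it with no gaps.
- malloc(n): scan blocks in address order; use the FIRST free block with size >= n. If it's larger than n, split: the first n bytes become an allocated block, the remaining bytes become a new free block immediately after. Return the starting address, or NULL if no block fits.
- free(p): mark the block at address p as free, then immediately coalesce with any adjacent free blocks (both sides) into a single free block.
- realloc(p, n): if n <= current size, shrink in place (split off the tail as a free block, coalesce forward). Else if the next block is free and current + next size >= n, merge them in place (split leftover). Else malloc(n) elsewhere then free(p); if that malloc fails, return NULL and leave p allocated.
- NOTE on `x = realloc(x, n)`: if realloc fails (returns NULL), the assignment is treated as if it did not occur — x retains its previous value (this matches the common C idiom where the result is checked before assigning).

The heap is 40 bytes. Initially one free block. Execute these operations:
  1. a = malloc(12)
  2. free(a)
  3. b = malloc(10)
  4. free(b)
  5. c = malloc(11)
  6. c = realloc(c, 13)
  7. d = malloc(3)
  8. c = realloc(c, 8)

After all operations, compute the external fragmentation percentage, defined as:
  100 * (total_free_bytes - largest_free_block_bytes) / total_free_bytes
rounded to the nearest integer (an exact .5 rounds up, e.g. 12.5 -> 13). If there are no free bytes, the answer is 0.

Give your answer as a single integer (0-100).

Answer: 17

Derivation:
Op 1: a = malloc(12) -> a = 0; heap: [0-11 ALLOC][12-39 FREE]
Op 2: free(a) -> (freed a); heap: [0-39 FREE]
Op 3: b = malloc(10) -> b = 0; heap: [0-9 ALLOC][10-39 FREE]
Op 4: free(b) -> (freed b); heap: [0-39 FREE]
Op 5: c = malloc(11) -> c = 0; heap: [0-10 ALLOC][11-39 FREE]
Op 6: c = realloc(c, 13) -> c = 0; heap: [0-12 ALLOC][13-39 FREE]
Op 7: d = malloc(3) -> d = 13; heap: [0-12 ALLOC][13-15 ALLOC][16-39 FREE]
Op 8: c = realloc(c, 8) -> c = 0; heap: [0-7 ALLOC][8-12 FREE][13-15 ALLOC][16-39 FREE]
Free blocks: [5 24] total_free=29 largest=24 -> 100*(29-24)/29 = 500/29 ≈ 17.241 -> rounds to 17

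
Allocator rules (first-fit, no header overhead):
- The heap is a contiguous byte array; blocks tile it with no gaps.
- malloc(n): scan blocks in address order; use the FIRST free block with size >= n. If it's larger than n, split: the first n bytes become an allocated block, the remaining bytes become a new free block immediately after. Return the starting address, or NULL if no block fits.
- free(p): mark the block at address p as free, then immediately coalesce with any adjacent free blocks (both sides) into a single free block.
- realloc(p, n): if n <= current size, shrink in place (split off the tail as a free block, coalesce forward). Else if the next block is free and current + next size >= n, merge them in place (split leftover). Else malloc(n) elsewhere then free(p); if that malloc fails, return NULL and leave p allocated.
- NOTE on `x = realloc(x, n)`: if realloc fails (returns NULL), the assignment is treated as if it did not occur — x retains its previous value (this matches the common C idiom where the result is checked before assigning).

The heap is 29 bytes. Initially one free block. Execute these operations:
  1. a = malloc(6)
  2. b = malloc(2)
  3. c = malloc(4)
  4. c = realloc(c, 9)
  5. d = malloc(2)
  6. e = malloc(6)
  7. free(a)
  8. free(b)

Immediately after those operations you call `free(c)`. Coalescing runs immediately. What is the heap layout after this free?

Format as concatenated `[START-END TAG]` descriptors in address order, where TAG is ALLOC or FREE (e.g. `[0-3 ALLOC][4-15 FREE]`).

Answer: [0-16 FREE][17-18 ALLOC][19-24 ALLOC][25-28 FREE]

Derivation:
Op 1: a = malloc(6) -> a = 0; heap: [0-5 ALLOC][6-28 FREE]
Op 2: b = malloc(2) -> b = 6; heap: [0-5 ALLOC][6-7 ALLOC][8-28 FREE]
Op 3: c = malloc(4) -> c = 8; heap: [0-5 ALLOC][6-7 ALLOC][8-11 ALLOC][12-28 FREE]
Op 4: c = realloc(c, 9) -> c = 8; heap: [0-5 ALLOC][6-7 ALLOC][8-16 ALLOC][17-28 FREE]
Op 5: d = malloc(2) -> d = 17; heap: [0-5 ALLOC][6-7 ALLOC][8-16 ALLOC][17-18 ALLOC][19-28 FREE]
Op 6: e = malloc(6) -> e = 19; heap: [0-5 ALLOC][6-7 ALLOC][8-16 ALLOC][17-18 ALLOC][19-24 ALLOC][25-28 FREE]
Op 7: free(a) -> (freed a); heap: [0-5 FREE][6-7 ALLOC][8-16 ALLOC][17-18 ALLOC][19-24 ALLOC][25-28 FREE]
Op 8: free(b) -> (freed b); heap: [0-7 FREE][8-16 ALLOC][17-18 ALLOC][19-24 ALLOC][25-28 FREE]
free(c): c = 8 -> block [8-16 ALLOC]; mark free, coalesce with adjacent free neighbors -> [0-16 FREE][17-18 ALLOC][19-24 ALLOC][25-28 FREE]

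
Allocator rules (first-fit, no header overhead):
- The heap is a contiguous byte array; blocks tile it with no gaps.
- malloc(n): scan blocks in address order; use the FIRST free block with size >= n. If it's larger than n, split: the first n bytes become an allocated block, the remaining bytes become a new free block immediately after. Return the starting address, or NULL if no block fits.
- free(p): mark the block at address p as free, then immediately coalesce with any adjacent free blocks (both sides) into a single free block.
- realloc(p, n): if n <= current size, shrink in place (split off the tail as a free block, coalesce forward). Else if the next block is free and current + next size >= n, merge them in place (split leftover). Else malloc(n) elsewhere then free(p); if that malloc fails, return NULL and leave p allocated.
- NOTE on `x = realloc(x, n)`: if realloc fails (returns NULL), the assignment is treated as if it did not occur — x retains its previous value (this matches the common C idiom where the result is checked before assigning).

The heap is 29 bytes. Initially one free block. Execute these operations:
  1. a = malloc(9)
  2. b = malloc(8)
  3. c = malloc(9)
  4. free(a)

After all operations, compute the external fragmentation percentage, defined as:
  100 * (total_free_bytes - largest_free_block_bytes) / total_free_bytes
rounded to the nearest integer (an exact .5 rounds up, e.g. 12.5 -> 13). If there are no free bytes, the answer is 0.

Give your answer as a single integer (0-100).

Op 1: a = malloc(9) -> a = 0; heap: [0-8 ALLOC][9-28 FREE]
Op 2: b = malloc(8) -> b = 9; heap: [0-8 ALLOC][9-16 ALLOC][17-28 FREE]
Op 3: c = malloc(9) -> c = 17; heap: [0-8 ALLOC][9-16 ALLOC][17-25 ALLOC][26-28 FREE]
Op 4: free(a) -> (freed a); heap: [0-8 FREE][9-16 ALLOC][17-25 ALLOC][26-28 FREE]
Free blocks: [9 3] total_free=12 largest=9 -> 100*(12-9)/12 = 300/12 = 25

Answer: 25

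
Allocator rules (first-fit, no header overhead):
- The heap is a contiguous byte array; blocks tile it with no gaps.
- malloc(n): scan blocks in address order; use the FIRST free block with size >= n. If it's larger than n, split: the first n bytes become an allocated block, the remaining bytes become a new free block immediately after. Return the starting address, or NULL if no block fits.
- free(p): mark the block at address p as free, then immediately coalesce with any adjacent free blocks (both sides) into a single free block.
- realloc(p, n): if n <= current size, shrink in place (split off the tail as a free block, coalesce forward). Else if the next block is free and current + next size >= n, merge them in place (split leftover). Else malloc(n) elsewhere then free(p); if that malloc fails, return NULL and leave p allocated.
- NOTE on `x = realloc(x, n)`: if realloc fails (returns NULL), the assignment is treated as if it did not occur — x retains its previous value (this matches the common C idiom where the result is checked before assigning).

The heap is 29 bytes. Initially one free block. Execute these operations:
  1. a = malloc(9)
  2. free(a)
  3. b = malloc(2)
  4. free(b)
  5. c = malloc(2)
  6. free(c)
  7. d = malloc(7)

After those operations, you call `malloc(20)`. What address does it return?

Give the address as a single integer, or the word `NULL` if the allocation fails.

Op 1: a = malloc(9) -> a = 0; heap: [0-8 ALLOC][9-28 FREE]
Op 2: free(a) -> (freed a); heap: [0-28 FREE]
Op 3: b = malloc(2) -> b = 0; heap: [0-1 ALLOC][2-28 FREE]
Op 4: free(b) -> (freed b); heap: [0-28 FREE]
Op 5: c = malloc(2) -> c = 0; heap: [0-1 ALLOC][2-28 FREE]
Op 6: free(c) -> (freed c); heap: [0-28 FREE]
Op 7: d = malloc(7) -> d = 0; heap: [0-6 ALLOC][7-28 FREE]
malloc(20): first-fit scan over [0-6 ALLOC][7-28 FREE] -> 7

Answer: 7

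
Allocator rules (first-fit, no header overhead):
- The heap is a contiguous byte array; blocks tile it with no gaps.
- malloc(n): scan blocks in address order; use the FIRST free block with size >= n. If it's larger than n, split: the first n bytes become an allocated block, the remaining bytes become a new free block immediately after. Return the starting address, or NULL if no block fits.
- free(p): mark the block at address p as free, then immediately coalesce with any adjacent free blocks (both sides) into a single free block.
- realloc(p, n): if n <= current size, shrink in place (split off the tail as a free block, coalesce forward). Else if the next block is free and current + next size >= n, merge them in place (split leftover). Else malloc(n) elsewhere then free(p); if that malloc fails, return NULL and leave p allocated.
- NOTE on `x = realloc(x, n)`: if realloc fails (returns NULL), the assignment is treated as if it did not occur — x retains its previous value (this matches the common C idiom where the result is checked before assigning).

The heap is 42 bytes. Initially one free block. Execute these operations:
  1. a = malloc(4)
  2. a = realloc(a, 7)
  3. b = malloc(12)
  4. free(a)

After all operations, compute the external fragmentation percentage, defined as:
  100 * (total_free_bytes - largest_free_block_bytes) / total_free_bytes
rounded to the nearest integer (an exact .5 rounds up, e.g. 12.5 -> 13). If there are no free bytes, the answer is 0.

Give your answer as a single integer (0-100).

Answer: 23

Derivation:
Op 1: a = malloc(4) -> a = 0; heap: [0-3 ALLOC][4-41 FREE]
Op 2: a = realloc(a, 7) -> a = 0; heap: [0-6 ALLOC][7-41 FREE]
Op 3: b = malloc(12) -> b = 7; heap: [0-6 ALLOC][7-18 ALLOC][19-41 FREE]
Op 4: free(a) -> (freed a); heap: [0-6 FREE][7-18 ALLOC][19-41 FREE]
Free blocks: [7 23] total_free=30 largest=23 -> 100*(30-23)/30 = 700/30 ≈ 23.333 -> rounds to 23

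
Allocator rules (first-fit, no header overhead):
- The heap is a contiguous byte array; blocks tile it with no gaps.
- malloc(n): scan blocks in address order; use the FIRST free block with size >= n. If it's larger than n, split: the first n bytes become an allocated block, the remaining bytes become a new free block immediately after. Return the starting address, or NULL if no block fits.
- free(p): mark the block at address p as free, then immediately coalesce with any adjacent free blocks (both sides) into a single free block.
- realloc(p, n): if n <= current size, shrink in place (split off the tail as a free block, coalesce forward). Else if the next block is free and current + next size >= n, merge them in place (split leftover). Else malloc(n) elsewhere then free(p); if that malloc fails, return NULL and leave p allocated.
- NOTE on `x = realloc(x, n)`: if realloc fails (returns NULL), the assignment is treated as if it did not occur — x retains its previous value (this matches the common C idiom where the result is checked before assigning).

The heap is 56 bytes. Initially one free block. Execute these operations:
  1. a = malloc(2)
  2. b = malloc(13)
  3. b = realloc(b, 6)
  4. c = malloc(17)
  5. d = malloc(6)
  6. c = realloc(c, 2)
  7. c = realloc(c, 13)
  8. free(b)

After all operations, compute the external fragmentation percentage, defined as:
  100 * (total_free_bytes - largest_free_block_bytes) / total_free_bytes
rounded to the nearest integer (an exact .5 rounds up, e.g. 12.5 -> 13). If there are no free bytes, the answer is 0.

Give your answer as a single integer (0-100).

Answer: 29

Derivation:
Op 1: a = malloc(2) -> a = 0; heap: [0-1 ALLOC][2-55 FREE]
Op 2: b = malloc(13) -> b = 2; heap: [0-1 ALLOC][2-14 ALLOC][15-55 FREE]
Op 3: b = realloc(b, 6) -> b = 2; heap: [0-1 ALLOC][2-7 ALLOC][8-55 FREE]
Op 4: c = malloc(17) -> c = 8; heap: [0-1 ALLOC][2-7 ALLOC][8-24 ALLOC][25-55 FREE]
Op 5: d = malloc(6) -> d = 25; heap: [0-1 ALLOC][2-7 ALLOC][8-24 ALLOC][25-30 ALLOC][31-55 FREE]
Op 6: c = realloc(c, 2) -> c = 8; heap: [0-1 ALLOC][2-7 ALLOC][8-9 ALLOC][10-24 FREE][25-30 ALLOC][31-55 FREE]
Op 7: c = realloc(c, 13) -> c = 8; heap: [0-1 ALLOC][2-7 ALLOC][8-20 ALLOC][21-24 FREE][25-30 ALLOC][31-55 FREE]
Op 8: free(b) -> (freed b); heap: [0-1 ALLOC][2-7 FREE][8-20 ALLOC][21-24 FREE][25-30 ALLOC][31-55 FREE]
Free blocks: [6 4 25] total_free=35 largest=25 -> 100*(35-25)/35 = 1000/35 ≈ 28.571 -> rounds to 29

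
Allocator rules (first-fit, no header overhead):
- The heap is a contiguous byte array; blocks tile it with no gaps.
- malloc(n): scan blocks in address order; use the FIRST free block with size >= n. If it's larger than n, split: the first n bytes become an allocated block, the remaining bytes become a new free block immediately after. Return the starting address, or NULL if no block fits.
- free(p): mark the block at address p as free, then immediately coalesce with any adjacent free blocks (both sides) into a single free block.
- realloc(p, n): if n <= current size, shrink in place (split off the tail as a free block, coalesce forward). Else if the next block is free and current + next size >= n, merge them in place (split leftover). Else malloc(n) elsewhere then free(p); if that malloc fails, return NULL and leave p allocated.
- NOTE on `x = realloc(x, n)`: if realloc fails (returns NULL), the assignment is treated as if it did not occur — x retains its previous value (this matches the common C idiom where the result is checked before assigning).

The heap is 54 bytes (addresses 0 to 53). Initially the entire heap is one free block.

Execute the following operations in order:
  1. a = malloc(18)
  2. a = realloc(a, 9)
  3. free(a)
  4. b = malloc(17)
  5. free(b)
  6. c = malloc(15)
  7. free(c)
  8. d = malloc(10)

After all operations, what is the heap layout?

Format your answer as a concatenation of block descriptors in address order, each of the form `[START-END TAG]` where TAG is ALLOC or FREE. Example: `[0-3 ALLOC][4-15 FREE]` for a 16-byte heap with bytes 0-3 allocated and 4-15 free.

Answer: [0-9 ALLOC][10-53 FREE]

Derivation:
Op 1: a = malloc(18) -> a = 0; heap: [0-17 ALLOC][18-53 FREE]
Op 2: a = realloc(a, 9) -> a = 0; heap: [0-8 ALLOC][9-53 FREE]
Op 3: free(a) -> (freed a); heap: [0-53 FREE]
Op 4: b = malloc(17) -> b = 0; heap: [0-16 ALLOC][17-53 FREE]
Op 5: free(b) -> (freed b); heap: [0-53 FREE]
Op 6: c = malloc(15) -> c = 0; heap: [0-14 ALLOC][15-53 FREE]
Op 7: free(c) -> (freed c); heap: [0-53 FREE]
Op 8: d = malloc(10) -> d = 0; heap: [0-9 ALLOC][10-53 FREE]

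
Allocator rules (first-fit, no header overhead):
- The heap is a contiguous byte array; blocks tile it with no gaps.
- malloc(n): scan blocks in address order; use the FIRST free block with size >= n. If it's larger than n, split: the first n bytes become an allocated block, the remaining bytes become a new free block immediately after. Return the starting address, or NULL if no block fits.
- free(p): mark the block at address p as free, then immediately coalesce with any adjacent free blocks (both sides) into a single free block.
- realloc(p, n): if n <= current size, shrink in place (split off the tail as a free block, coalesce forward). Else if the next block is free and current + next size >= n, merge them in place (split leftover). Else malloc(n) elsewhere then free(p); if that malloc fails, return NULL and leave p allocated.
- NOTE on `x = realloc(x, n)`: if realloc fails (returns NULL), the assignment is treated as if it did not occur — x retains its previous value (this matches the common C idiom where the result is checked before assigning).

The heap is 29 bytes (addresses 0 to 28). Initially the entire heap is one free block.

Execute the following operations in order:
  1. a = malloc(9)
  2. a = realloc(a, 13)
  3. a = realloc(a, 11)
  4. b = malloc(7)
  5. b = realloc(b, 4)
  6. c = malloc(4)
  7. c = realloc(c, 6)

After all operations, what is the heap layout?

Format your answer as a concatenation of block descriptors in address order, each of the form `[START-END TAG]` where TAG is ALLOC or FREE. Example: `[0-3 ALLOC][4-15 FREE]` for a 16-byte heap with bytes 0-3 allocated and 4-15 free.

Answer: [0-10 ALLOC][11-14 ALLOC][15-20 ALLOC][21-28 FREE]

Derivation:
Op 1: a = malloc(9) -> a = 0; heap: [0-8 ALLOC][9-28 FREE]
Op 2: a = realloc(a, 13) -> a = 0; heap: [0-12 ALLOC][13-28 FREE]
Op 3: a = realloc(a, 11) -> a = 0; heap: [0-10 ALLOC][11-28 FREE]
Op 4: b = malloc(7) -> b = 11; heap: [0-10 ALLOC][11-17 ALLOC][18-28 FREE]
Op 5: b = realloc(b, 4) -> b = 11; heap: [0-10 ALLOC][11-14 ALLOC][15-28 FREE]
Op 6: c = malloc(4) -> c = 15; heap: [0-10 ALLOC][11-14 ALLOC][15-18 ALLOC][19-28 FREE]
Op 7: c = realloc(c, 6) -> c = 15; heap: [0-10 ALLOC][11-14 ALLOC][15-20 ALLOC][21-28 FREE]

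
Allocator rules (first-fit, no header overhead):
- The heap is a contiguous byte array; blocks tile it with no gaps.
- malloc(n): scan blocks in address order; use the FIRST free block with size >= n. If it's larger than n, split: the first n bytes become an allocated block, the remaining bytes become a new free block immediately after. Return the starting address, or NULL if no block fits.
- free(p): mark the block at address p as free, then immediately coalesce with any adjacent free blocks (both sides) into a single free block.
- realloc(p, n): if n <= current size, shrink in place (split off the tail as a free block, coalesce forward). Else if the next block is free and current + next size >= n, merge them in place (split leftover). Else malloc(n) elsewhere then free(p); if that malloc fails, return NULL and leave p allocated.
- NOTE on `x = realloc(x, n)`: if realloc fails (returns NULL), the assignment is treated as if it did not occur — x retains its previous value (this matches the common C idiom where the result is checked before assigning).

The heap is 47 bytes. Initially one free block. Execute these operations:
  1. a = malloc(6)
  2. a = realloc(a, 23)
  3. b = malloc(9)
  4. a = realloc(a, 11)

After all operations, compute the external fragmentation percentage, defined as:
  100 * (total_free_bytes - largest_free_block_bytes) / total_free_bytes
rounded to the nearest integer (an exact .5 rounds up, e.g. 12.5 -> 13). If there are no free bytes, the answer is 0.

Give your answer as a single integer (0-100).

Op 1: a = malloc(6) -> a = 0; heap: [0-5 ALLOC][6-46 FREE]
Op 2: a = realloc(a, 23) -> a = 0; heap: [0-22 ALLOC][23-46 FREE]
Op 3: b = malloc(9) -> b = 23; heap: [0-22 ALLOC][23-31 ALLOC][32-46 FREE]
Op 4: a = realloc(a, 11) -> a = 0; heap: [0-10 ALLOC][11-22 FREE][23-31 ALLOC][32-46 FREE]
Free blocks: [12 15] total_free=27 largest=15 -> 100*(27-15)/27 = 1200/27 ≈ 44.444 -> rounds to 44

Answer: 44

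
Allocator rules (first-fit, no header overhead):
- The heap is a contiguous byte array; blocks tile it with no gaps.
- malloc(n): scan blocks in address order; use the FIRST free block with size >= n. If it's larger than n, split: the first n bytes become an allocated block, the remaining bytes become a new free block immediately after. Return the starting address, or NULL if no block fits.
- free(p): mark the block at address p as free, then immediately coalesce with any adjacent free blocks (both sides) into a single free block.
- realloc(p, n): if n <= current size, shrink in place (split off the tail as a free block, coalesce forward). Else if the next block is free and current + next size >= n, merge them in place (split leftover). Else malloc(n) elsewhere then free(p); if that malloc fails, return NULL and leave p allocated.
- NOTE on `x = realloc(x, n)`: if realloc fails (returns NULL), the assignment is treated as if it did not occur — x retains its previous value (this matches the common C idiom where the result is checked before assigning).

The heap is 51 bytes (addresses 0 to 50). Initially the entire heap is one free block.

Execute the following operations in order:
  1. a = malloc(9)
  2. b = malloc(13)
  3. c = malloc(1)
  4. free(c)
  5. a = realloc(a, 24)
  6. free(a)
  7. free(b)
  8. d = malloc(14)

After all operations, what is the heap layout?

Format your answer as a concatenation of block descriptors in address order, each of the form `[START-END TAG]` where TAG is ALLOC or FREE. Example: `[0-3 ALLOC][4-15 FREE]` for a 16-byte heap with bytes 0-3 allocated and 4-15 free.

Op 1: a = malloc(9) -> a = 0; heap: [0-8 ALLOC][9-50 FREE]
Op 2: b = malloc(13) -> b = 9; heap: [0-8 ALLOC][9-21 ALLOC][22-50 FREE]
Op 3: c = malloc(1) -> c = 22; heap: [0-8 ALLOC][9-21 ALLOC][22-22 ALLOC][23-50 FREE]
Op 4: free(c) -> (freed c); heap: [0-8 ALLOC][9-21 ALLOC][22-50 FREE]
Op 5: a = realloc(a, 24) -> a = 22; heap: [0-8 FREE][9-21 ALLOC][22-45 ALLOC][46-50 FREE]
Op 6: free(a) -> (freed a); heap: [0-8 FREE][9-21 ALLOC][22-50 FREE]
Op 7: free(b) -> (freed b); heap: [0-50 FREE]
Op 8: d = malloc(14) -> d = 0; heap: [0-13 ALLOC][14-50 FREE]

Answer: [0-13 ALLOC][14-50 FREE]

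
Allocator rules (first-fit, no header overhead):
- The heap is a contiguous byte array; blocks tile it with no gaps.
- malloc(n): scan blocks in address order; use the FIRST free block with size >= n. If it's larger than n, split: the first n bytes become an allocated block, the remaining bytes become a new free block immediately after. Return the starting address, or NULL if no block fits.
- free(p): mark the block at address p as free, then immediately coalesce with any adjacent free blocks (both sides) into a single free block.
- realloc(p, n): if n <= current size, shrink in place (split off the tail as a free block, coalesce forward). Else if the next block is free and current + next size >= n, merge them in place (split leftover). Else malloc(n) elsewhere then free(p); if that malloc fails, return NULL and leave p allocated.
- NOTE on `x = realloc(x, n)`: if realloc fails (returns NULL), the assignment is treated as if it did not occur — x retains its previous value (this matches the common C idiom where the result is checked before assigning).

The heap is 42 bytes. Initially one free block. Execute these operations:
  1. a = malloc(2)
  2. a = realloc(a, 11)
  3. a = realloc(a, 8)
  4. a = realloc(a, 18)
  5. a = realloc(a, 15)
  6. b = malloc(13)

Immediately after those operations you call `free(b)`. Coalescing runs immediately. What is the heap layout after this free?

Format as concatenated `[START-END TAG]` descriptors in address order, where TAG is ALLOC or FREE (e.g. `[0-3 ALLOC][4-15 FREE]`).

Op 1: a = malloc(2) -> a = 0; heap: [0-1 ALLOC][2-41 FREE]
Op 2: a = realloc(a, 11) -> a = 0; heap: [0-10 ALLOC][11-41 FREE]
Op 3: a = realloc(a, 8) -> a = 0; heap: [0-7 ALLOC][8-41 FREE]
Op 4: a = realloc(a, 18) -> a = 0; heap: [0-17 ALLOC][18-41 FREE]
Op 5: a = realloc(a, 15) -> a = 0; heap: [0-14 ALLOC][15-41 FREE]
Op 6: b = malloc(13) -> b = 15; heap: [0-14 ALLOC][15-27 ALLOC][28-41 FREE]
free(b): b = 15 -> block [15-27 ALLOC]; mark free, coalesce with adjacent free neighbors -> [0-14 ALLOC][15-41 FREE]

Answer: [0-14 ALLOC][15-41 FREE]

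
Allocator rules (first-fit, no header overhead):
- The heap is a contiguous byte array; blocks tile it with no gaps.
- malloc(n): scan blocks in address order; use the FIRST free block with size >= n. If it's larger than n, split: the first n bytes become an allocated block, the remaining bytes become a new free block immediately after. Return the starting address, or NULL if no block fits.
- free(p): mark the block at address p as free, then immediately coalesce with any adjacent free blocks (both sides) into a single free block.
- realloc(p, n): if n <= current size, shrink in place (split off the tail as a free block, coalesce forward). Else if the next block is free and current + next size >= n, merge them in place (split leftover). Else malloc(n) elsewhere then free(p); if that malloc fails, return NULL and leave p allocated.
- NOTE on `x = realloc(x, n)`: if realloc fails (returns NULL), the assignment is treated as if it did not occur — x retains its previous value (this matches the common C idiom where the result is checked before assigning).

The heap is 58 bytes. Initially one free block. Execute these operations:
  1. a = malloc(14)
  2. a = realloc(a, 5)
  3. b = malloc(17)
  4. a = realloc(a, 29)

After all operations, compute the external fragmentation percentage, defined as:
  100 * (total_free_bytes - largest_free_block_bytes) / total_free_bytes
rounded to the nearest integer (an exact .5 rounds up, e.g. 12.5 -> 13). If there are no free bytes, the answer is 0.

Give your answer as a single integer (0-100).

Answer: 42

Derivation:
Op 1: a = malloc(14) -> a = 0; heap: [0-13 ALLOC][14-57 FREE]
Op 2: a = realloc(a, 5) -> a = 0; heap: [0-4 ALLOC][5-57 FREE]
Op 3: b = malloc(17) -> b = 5; heap: [0-4 ALLOC][5-21 ALLOC][22-57 FREE]
Op 4: a = realloc(a, 29) -> a = 22; heap: [0-4 FREE][5-21 ALLOC][22-50 ALLOC][51-57 FREE]
Free blocks: [5 7] total_free=12 largest=7 -> 100*(12-7)/12 = 500/12 ≈ 41.667 -> rounds to 42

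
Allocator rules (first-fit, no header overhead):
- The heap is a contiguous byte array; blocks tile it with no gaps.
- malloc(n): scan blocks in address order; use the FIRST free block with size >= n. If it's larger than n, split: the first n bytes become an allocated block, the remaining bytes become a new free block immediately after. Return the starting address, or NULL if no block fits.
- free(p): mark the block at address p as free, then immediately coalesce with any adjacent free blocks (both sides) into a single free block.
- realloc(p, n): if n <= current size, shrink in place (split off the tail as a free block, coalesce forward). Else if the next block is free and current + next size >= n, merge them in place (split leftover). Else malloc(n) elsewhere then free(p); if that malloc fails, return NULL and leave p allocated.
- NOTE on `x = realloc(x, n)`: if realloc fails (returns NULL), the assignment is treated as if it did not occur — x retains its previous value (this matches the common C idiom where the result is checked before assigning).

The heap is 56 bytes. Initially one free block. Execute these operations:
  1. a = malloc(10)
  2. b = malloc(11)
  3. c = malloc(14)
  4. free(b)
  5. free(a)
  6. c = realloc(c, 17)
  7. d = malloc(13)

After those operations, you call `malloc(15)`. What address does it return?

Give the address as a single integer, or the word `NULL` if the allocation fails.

Op 1: a = malloc(10) -> a = 0; heap: [0-9 ALLOC][10-55 FREE]
Op 2: b = malloc(11) -> b = 10; heap: [0-9 ALLOC][10-20 ALLOC][21-55 FREE]
Op 3: c = malloc(14) -> c = 21; heap: [0-9 ALLOC][10-20 ALLOC][21-34 ALLOC][35-55 FREE]
Op 4: free(b) -> (freed b); heap: [0-9 ALLOC][10-20 FREE][21-34 ALLOC][35-55 FREE]
Op 5: free(a) -> (freed a); heap: [0-20 FREE][21-34 ALLOC][35-55 FREE]
Op 6: c = realloc(c, 17) -> c = 21; heap: [0-20 FREE][21-37 ALLOC][38-55 FREE]
Op 7: d = malloc(13) -> d = 0; heap: [0-12 ALLOC][13-20 FREE][21-37 ALLOC][38-55 FREE]
malloc(15): first-fit scan over [0-12 ALLOC][13-20 FREE][21-37 ALLOC][38-55 FREE] -> 38

Answer: 38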